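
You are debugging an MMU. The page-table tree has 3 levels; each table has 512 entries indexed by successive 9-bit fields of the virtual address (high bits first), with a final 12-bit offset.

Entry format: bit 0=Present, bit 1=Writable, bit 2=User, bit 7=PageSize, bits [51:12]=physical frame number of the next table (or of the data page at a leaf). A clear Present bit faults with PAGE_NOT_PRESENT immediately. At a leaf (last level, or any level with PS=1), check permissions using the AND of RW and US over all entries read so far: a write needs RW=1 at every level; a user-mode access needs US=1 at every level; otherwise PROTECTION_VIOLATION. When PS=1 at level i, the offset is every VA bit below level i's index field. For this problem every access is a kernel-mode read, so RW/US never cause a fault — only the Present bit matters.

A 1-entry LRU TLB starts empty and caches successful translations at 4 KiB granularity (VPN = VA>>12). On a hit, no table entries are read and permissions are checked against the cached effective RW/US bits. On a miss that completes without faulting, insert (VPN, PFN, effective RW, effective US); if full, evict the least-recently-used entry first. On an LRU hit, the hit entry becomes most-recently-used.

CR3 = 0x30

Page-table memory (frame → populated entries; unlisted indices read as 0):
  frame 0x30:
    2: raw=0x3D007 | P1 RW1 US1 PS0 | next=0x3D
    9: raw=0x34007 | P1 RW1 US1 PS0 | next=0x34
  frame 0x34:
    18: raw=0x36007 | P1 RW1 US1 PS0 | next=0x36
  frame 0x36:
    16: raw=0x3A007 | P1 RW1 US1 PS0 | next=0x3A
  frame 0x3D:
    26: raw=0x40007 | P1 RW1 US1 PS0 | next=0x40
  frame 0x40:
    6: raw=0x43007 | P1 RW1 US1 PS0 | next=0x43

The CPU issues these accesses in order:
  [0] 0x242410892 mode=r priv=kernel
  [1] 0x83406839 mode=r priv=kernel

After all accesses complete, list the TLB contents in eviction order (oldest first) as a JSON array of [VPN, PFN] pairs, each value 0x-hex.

Per-access translation:
#0 VA=0x242410892 (r,kernel):
  L0 @0x30[9] → 0x34007  P=1,RW=1,US=1,PS=0
  L1 @0x34[18] → 0x36007  P=1,RW=1,US=1,PS=0
  L2 @0x36[16] → 0x3A007  P=1,RW=1,US=1,PS=0
  ⇒ phys 0x3A892  [3 reads]
#1 VA=0x83406839 (r,kernel):
  L0 @0x30[2] → 0x3D007  P=1,RW=1,US=1,PS=0
  L1 @0x3D[26] → 0x40007  P=1,RW=1,US=1,PS=0
  L2 @0x40[6] → 0x43007  P=1,RW=1,US=1,PS=0
  ⇒ phys 0x43839  [3 reads]

TLB: [["0x83406", "0x43"]]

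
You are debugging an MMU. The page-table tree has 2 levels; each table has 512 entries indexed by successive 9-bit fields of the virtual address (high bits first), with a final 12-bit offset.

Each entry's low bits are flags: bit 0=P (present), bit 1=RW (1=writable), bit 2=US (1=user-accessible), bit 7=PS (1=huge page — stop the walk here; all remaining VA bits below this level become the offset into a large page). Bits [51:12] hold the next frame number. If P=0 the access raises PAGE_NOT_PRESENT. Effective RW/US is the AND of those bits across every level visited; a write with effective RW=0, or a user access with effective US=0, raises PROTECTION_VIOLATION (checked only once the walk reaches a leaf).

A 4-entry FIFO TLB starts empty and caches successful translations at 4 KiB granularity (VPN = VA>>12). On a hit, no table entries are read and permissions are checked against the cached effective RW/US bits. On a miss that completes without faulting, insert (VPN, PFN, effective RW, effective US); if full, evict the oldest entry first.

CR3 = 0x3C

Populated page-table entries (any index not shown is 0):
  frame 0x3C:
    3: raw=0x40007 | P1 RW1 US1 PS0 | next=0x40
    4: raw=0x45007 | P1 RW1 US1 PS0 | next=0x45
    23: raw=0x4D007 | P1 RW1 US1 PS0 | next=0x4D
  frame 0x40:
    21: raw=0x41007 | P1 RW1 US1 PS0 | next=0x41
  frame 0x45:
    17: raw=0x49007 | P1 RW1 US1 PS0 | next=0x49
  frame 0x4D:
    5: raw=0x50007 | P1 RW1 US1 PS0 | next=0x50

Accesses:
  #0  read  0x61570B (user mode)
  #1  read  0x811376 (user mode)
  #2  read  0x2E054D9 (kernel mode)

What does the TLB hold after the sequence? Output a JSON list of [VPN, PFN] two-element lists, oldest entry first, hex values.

Trace:
#0 VA=0x61570B (r,user):
  lvl0: tbl 0x3C, slot 3 ⇒ 0x40007 (P1/RW1/US1/PS0)
  lvl1: tbl 0x40, slot 21 ⇒ 0x41007 (P1/RW1/US1/PS0)
  ✓ 0x4170B  — 2 lookups
#1 VA=0x811376 (r,user):
  lvl0: tbl 0x3C, slot 4 ⇒ 0x45007 (P1/RW1/US1/PS0)
  lvl1: tbl 0x45, slot 17 ⇒ 0x49007 (P1/RW1/US1/PS0)
  ✓ 0x49376  — 2 lookups
#2 VA=0x2E054D9 (r,kernel):
  lvl0: tbl 0x3C, slot 23 ⇒ 0x4D007 (P1/RW1/US1/PS0)
  lvl1: tbl 0x4D, slot 5 ⇒ 0x50007 (P1/RW1/US1/PS0)
  ✓ 0x504D9  — 2 lookups

TLB: [["0x615", "0x41"], ["0x811", "0x49"], ["0x2E05", "0x50"]]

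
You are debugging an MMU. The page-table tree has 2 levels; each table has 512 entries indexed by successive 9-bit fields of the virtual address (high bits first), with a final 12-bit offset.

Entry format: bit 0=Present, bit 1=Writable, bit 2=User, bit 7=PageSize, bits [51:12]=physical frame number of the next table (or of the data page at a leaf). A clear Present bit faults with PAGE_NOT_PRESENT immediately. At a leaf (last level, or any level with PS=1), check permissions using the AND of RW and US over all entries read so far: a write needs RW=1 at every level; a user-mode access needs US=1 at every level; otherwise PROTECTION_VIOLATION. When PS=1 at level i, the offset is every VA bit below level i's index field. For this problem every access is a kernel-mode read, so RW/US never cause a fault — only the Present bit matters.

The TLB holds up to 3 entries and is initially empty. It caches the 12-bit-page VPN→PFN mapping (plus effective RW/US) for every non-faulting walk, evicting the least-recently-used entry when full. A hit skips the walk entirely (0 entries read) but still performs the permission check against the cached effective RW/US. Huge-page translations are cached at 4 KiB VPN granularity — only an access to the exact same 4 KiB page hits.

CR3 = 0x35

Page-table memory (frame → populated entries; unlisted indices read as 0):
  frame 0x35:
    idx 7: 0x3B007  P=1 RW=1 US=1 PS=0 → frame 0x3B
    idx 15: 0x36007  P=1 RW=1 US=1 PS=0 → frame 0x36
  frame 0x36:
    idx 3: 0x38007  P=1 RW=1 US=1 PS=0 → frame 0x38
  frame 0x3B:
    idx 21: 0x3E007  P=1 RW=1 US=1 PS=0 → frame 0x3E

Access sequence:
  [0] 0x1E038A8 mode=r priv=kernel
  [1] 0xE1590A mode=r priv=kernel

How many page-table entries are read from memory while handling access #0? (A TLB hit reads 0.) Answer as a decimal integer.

Walk each access:
#0 VA=0x1E038A8 (r,kernel):
  lvl0: tbl 0x35, slot 15 ⇒ 0x36007 (P1/RW1/US1/PS0)
  lvl1: tbl 0x36, slot 3 ⇒ 0x38007 (P1/RW1/US1/PS0)
  ✓ 0x388A8  — 2 lookups
#1 VA=0xE1590A (r,kernel):
  lvl0: tbl 0x35, slot 7 ⇒ 0x3B007 (P1/RW1/US1/PS0)
  lvl1: tbl 0x3B, slot 21 ⇒ 0x3E007 (P1/RW1/US1/PS0)
  ✓ 0x3E90A  — 2 lookups

Entries read for #0: 2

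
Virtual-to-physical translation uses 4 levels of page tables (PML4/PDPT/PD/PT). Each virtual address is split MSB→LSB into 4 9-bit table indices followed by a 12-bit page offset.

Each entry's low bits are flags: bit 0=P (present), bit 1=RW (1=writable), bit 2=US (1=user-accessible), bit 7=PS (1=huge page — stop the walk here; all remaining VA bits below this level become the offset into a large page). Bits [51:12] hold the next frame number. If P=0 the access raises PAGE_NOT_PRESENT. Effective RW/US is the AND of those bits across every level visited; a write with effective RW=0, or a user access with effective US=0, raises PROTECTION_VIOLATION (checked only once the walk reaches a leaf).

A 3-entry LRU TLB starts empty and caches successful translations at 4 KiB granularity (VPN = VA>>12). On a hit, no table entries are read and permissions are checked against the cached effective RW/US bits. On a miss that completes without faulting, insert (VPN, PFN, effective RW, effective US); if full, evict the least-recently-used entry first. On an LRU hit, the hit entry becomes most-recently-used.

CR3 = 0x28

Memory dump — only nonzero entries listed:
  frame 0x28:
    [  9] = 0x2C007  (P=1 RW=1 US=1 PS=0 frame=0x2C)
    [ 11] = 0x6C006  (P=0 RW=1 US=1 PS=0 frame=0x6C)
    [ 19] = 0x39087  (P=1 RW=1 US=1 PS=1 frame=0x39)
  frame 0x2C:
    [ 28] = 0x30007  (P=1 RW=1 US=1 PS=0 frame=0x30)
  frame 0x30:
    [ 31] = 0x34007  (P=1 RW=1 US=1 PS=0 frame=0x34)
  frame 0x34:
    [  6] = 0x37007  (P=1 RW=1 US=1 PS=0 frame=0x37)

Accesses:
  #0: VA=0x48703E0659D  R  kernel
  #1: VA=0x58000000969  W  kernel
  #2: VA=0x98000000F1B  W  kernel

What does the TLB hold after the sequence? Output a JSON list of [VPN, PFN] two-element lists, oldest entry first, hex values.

Per-access translation:
#0 VA=0x48703E0659D (r,kernel):
  lvl0: tbl 0x28, slot 9 ⇒ 0x2C007 (P1/RW1/US1/PS0)
  lvl1: tbl 0x2C, slot 28 ⇒ 0x30007 (P1/RW1/US1/PS0)
  lvl2: tbl 0x30, slot 31 ⇒ 0x34007 (P1/RW1/US1/PS0)
  lvl3: tbl 0x34, slot 6 ⇒ 0x37007 (P1/RW1/US1/PS0)
  → PA=0x3759D  (4 entries read)
#1 VA=0x58000000969 (w,kernel):
  lvl0: tbl 0x28, slot 11 ⇒ 0x6C006 (P0/RW1/US1/PS0)
  ⇒ fault: PAGE_NOT_PRESENT  — 1 lookups
#2 VA=0x98000000F1B (w,kernel):
  lvl0: tbl 0x28, slot 19 ⇒ 0x39087 (P1/RW1/US1/PS1)
  → PA=0x39F1B (huge @L0)  (1 entries read)

TLB: [["0x48703E06", "0x37"], ["0x98000000", "0x39"]]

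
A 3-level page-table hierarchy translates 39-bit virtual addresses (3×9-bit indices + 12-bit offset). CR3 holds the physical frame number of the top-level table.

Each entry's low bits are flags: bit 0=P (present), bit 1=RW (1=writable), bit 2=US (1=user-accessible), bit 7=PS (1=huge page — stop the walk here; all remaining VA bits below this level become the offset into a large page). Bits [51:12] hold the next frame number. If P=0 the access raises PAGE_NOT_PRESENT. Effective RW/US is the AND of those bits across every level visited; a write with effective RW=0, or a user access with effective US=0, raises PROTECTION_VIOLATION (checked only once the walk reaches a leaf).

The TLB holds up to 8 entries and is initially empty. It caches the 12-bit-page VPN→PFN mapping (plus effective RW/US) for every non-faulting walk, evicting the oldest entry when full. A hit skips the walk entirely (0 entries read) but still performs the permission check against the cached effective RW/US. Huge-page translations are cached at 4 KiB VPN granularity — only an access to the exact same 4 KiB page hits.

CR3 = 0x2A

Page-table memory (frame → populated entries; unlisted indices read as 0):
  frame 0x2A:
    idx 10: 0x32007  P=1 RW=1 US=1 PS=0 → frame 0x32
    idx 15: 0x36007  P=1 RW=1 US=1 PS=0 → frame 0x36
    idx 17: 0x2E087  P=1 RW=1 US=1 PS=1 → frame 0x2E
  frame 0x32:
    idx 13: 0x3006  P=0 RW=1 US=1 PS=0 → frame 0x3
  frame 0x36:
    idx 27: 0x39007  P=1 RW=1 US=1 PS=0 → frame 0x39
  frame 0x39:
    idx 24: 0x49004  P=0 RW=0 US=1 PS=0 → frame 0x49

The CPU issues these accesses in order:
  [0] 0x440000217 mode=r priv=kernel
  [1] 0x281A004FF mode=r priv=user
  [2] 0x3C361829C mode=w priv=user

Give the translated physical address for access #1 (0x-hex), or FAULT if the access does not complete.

Per-access translation:
#0 VA=0x440000217 (r,kernel):
  [0] read 0x2A idx=17: raw=0x2E087 flags P=1 W=1 U=1 S=1
  → PA=0x2E217 (huge @L0)  (1 entries read)
#1 VA=0x281A004FF (r,user):
  [0] read 0x2A idx=10: raw=0x32007 flags P=1 W=1 U=1 S=0
  [1] read 0x32 idx=13: raw=0x3006 flags P=0 W=1 U=1 S=0
  ✗ PAGE_NOT_PRESENT  [2 reads]
#2 VA=0x3C361829C (w,user):
  [0] read 0x2A idx=15: raw=0x36007 flags P=1 W=1 U=1 S=0
  [1] read 0x36 idx=27: raw=0x39007 flags P=1 W=1 U=1 S=0
  [2] read 0x39 idx=24: raw=0x49004 flags P=0 W=0 U=1 S=0
  ✗ PAGE_NOT_PRESENT  [3 reads]

Access #1 PA: FAULT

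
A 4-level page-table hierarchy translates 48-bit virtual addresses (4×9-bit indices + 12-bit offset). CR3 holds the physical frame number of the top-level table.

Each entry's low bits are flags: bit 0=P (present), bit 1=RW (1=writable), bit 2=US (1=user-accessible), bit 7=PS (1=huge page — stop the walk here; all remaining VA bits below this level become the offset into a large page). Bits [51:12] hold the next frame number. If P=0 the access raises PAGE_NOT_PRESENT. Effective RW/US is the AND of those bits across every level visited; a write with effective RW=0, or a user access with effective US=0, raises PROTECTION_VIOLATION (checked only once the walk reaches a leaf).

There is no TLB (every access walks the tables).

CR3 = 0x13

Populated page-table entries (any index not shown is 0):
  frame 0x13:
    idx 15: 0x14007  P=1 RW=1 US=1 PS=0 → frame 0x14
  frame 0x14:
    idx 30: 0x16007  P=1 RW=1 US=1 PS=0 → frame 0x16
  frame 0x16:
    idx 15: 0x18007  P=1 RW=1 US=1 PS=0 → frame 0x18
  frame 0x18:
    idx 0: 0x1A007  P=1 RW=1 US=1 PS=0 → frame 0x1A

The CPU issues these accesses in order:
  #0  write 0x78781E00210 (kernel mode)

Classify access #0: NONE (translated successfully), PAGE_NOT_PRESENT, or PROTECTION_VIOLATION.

Trace:
#0 VA=0x78781E00210 (w,kernel):
  L0 @0x13[15] → 0x14007  P=1,RW=1,US=1,PS=0
  L1 @0x14[30] → 0x16007  P=1,RW=1,US=1,PS=0
  L2 @0x16[15] → 0x18007  P=1,RW=1,US=1,PS=0
  L3 @0x18[0] → 0x1A007  P=1,RW=1,US=1,PS=0
  ✓ 0x1A210  — 4 lookups

Access #0 fault: NONE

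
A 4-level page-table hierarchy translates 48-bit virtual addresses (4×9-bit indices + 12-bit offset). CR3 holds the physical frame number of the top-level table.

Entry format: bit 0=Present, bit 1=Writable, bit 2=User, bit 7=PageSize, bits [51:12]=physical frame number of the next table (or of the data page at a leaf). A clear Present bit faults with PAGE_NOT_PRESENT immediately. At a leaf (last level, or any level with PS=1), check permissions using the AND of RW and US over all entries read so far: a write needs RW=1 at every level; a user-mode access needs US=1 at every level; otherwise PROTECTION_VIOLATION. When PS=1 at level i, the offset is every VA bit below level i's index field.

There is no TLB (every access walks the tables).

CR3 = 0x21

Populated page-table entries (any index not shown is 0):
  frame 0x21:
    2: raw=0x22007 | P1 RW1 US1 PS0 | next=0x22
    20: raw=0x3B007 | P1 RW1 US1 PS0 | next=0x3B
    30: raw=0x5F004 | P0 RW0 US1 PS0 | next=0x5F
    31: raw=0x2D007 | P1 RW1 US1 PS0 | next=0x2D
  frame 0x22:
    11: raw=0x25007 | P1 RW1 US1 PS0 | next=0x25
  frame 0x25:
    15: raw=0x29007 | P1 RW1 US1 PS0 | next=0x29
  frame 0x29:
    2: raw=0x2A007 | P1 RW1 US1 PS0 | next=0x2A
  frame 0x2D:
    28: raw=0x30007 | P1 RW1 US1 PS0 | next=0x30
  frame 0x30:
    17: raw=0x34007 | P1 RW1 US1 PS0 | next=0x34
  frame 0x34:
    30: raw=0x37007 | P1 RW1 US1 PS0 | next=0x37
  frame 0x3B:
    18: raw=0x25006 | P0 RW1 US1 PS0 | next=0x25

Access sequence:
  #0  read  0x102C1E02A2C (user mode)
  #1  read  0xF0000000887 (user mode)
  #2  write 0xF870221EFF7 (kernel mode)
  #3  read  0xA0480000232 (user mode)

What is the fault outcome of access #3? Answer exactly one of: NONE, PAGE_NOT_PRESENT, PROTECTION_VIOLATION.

Per-access translation:
#0 VA=0x102C1E02A2C (r,user):
  L0 @0x21[2] → 0x22007  P=1,RW=1,US=1,PS=0
  L1 @0x22[11] → 0x25007  P=1,RW=1,US=1,PS=0
  L2 @0x25[15] → 0x29007  P=1,RW=1,US=1,PS=0
  L3 @0x29[2] → 0x2A007  P=1,RW=1,US=1,PS=0
  ✓ 0x2AA2C  — 4 lookups
#1 VA=0xF0000000887 (r,user):
  L0 @0x21[30] → 0x5F004  P=0,RW=0,US=1,PS=0
  → PAGE_NOT_PRESENT  (1 entries read)
#2 VA=0xF870221EFF7 (w,kernel):
  L0 @0x21[31] → 0x2D007  P=1,RW=1,US=1,PS=0
  L1 @0x2D[28] → 0x30007  P=1,RW=1,US=1,PS=0
  L2 @0x30[17] → 0x34007  P=1,RW=1,US=1,PS=0
  L3 @0x34[30] → 0x37007  P=1,RW=1,US=1,PS=0
  ✓ 0x37FF7  — 4 lookups
#3 VA=0xA0480000232 (r,user):
  L0 @0x21[20] → 0x3B007  P=1,RW=1,US=1,PS=0
  L1 @0x3B[18] → 0x25006  P=0,RW=1,US=1,PS=0
  → PAGE_NOT_PRESENT  (2 entries read)

Access #3 fault: PAGE_NOT_PRESENT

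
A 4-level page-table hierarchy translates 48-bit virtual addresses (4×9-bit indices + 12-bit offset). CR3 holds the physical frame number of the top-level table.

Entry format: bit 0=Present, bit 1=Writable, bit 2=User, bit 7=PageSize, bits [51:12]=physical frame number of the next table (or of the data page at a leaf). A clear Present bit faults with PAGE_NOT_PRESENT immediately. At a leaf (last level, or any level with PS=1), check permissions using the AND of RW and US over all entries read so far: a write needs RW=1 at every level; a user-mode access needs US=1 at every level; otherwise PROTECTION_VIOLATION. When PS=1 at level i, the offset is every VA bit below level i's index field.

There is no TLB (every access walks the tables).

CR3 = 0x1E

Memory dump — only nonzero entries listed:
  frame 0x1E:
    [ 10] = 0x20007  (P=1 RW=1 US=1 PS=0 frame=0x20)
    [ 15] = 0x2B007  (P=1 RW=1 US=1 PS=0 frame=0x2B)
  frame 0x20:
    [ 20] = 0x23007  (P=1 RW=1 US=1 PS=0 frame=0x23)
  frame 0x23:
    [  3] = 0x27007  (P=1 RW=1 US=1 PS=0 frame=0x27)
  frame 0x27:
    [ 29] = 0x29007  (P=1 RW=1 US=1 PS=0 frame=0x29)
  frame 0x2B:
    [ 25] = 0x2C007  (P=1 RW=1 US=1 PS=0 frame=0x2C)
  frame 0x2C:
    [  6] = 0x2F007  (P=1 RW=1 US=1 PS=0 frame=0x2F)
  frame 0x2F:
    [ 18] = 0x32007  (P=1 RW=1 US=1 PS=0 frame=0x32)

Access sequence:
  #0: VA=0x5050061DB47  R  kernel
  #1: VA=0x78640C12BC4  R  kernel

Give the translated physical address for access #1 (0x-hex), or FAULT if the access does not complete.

Trace:
#0 VA=0x5050061DB47 (r,kernel):
  lvl0: tbl 0x1E, slot 10 ⇒ 0x20007 (P1/RW1/US1/PS0)
  lvl1: tbl 0x20, slot 20 ⇒ 0x23007 (P1/RW1/US1/PS0)
  lvl2: tbl 0x23, slot 3 ⇒ 0x27007 (P1/RW1/US1/PS0)
  lvl3: tbl 0x27, slot 29 ⇒ 0x29007 (P1/RW1/US1/PS0)
  ✓ 0x29B47  — 4 lookups
#1 VA=0x78640C12BC4 (r,kernel):
  lvl0: tbl 0x1E, slot 15 ⇒ 0x2B007 (P1/RW1/US1/PS0)
  lvl1: tbl 0x2B, slot 25 ⇒ 0x2C007 (P1/RW1/US1/PS0)
  lvl2: tbl 0x2C, slot 6 ⇒ 0x2F007 (P1/RW1/US1/PS0)
  lvl3: tbl 0x2F, slot 18 ⇒ 0x32007 (P1/RW1/US1/PS0)
  ✓ 0x32BC4  — 4 lookups

Access #1 PA: 0x32BC4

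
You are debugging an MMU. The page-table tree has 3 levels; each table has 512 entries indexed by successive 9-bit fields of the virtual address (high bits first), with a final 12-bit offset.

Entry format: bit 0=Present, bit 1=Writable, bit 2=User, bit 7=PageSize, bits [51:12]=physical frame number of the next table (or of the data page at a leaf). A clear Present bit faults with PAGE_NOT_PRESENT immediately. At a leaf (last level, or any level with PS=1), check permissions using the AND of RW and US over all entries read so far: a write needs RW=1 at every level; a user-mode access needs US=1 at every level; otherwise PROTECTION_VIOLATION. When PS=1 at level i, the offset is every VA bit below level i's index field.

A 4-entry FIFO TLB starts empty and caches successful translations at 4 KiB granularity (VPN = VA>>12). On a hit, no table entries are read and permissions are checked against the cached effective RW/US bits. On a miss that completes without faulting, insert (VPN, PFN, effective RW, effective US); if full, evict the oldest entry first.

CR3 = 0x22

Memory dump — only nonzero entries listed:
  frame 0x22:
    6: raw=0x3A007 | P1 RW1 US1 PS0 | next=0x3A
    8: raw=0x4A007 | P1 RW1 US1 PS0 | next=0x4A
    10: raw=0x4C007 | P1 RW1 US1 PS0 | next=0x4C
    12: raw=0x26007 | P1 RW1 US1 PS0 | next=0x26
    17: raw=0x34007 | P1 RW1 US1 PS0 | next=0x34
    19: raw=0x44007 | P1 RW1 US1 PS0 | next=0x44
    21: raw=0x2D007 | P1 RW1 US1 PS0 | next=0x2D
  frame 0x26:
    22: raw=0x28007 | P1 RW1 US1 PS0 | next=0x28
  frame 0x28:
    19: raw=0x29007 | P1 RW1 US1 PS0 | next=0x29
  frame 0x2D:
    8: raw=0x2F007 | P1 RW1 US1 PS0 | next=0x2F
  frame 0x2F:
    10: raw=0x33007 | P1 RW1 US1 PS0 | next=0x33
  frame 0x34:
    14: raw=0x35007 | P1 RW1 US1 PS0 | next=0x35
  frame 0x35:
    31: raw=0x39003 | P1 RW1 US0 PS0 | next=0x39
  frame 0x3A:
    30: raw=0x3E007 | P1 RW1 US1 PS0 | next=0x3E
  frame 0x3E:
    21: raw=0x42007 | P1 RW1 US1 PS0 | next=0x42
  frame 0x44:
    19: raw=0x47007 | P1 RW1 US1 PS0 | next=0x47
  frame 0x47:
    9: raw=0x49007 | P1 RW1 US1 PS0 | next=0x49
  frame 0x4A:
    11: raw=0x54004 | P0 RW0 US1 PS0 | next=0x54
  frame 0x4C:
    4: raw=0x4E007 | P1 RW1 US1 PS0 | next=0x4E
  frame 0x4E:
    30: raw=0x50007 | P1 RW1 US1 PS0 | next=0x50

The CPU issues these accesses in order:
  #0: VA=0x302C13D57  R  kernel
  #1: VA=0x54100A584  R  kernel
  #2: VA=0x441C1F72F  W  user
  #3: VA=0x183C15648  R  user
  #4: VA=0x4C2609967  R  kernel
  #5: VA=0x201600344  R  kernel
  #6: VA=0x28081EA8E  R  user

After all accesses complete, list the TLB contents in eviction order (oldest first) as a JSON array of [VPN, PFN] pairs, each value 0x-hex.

Per-access translation:
#0 VA=0x302C13D57 (r,kernel):
  [0] read 0x22 idx=12: raw=0x26007 flags P=1 W=1 U=1 S=0
  [1] read 0x26 idx=22: raw=0x28007 flags P=1 W=1 U=1 S=0
  [2] read 0x28 idx=19: raw=0x29007 flags P=1 W=1 U=1 S=0
  ✓ 0x29D57  — 3 lookups
#1 VA=0x54100A584 (r,kernel):
  [0] read 0x22 idx=21: raw=0x2D007 flags P=1 W=1 U=1 S=0
  [1] read 0x2D idx=8: raw=0x2F007 flags P=1 W=1 U=1 S=0
  [2] read 0x2F idx=10: raw=0x33007 flags P=1 W=1 U=1 S=0
  ✓ 0x33584  — 3 lookups
#2 VA=0x441C1F72F (w,user):
  [0] read 0x22 idx=17: raw=0x34007 flags P=1 W=1 U=1 S=0
  [1] read 0x34 idx=14: raw=0x35007 flags P=1 W=1 U=1 S=0
  [2] read 0x35 idx=31: raw=0x39003 flags P=1 W=1 U=0 S=0
  → PROTECTION_VIOLATION  (3 entries read)
#3 VA=0x183C15648 (r,user):
  [0] read 0x22 idx=6: raw=0x3A007 flags P=1 W=1 U=1 S=0
  [1] read 0x3A idx=30: raw=0x3E007 flags P=1 W=1 U=1 S=0
  [2] read 0x3E idx=21: raw=0x42007 flags P=1 W=1 U=1 S=0
  ✓ 0x42648  — 3 lookups
#4 VA=0x4C2609967 (r,kernel):
  [0] read 0x22 idx=19: raw=0x44007 flags P=1 W=1 U=1 S=0
  [1] read 0x44 idx=19: raw=0x47007 flags P=1 W=1 U=1 S=0
  [2] read 0x47 idx=9: raw=0x49007 flags P=1 W=1 U=1 S=0
  ✓ 0x49967  — 3 lookups
#5 VA=0x201600344 (r,kernel):
  [0] read 0x22 idx=8: raw=0x4A007 flags P=1 W=1 U=1 S=0
  [1] read 0x4A idx=11: raw=0x54004 flags P=0 W=0 U=1 S=0
  → PAGE_NOT_PRESENT  (2 entries read)
#6 VA=0x28081EA8E (r,user):
  [0] read 0x22 idx=10: raw=0x4C007 flags P=1 W=1 U=1 S=0
  [1] read 0x4C idx=4: raw=0x4E007 flags P=1 W=1 U=1 S=0
  [2] read 0x4E idx=30: raw=0x50007 flags P=1 W=1 U=1 S=0
  ✓ 0x50A8E  — 3 lookups

TLB: [["0x54100A", "0x33"], ["0x183C15", "0x42"], ["0x4C2609", "0x49"], ["0x28081E", "0x50"]]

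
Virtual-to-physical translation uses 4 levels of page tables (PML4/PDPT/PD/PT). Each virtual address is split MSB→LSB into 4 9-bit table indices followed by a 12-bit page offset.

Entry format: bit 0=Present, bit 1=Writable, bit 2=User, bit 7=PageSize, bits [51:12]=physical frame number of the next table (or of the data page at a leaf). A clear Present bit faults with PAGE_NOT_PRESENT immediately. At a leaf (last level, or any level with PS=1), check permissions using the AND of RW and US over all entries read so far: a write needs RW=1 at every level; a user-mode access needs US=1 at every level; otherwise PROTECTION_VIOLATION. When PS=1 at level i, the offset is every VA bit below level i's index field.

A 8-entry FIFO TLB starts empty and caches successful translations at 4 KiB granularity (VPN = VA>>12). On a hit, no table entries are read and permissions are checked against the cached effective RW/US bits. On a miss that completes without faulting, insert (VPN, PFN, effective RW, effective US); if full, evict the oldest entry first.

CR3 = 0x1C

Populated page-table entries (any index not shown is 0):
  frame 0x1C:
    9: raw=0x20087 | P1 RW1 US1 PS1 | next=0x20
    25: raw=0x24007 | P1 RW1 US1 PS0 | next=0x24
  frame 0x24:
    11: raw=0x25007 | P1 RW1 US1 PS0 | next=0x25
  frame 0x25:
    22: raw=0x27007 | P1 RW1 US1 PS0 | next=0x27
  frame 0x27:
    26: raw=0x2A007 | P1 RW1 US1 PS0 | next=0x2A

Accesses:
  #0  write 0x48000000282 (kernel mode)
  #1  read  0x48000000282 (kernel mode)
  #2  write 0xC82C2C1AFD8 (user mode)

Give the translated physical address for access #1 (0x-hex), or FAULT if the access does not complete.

Trace:
#0 VA=0x48000000282 (w,kernel):
  L0 @0x1C[9] → 0x20087  P=1,RW=1,US=1,PS=1
  ✓ 0x20282 (huge @L0)  — 1 lookups
#1 VA=0x48000000282 (r,kernel):
  TLB hit vpn=0x48000000 → PA=0x20282
#2 VA=0xC82C2C1AFD8 (w,user):
  L0 @0x1C[25] → 0x24007  P=1,RW=1,US=1,PS=0
  L1 @0x24[11] → 0x25007  P=1,RW=1,US=1,PS=0
  L2 @0x25[22] → 0x27007  P=1,RW=1,US=1,PS=0
  L3 @0x27[26] → 0x2A007  P=1,RW=1,US=1,PS=0
  ✓ 0x2AFD8  — 4 lookups

Access #1 PA: 0x20282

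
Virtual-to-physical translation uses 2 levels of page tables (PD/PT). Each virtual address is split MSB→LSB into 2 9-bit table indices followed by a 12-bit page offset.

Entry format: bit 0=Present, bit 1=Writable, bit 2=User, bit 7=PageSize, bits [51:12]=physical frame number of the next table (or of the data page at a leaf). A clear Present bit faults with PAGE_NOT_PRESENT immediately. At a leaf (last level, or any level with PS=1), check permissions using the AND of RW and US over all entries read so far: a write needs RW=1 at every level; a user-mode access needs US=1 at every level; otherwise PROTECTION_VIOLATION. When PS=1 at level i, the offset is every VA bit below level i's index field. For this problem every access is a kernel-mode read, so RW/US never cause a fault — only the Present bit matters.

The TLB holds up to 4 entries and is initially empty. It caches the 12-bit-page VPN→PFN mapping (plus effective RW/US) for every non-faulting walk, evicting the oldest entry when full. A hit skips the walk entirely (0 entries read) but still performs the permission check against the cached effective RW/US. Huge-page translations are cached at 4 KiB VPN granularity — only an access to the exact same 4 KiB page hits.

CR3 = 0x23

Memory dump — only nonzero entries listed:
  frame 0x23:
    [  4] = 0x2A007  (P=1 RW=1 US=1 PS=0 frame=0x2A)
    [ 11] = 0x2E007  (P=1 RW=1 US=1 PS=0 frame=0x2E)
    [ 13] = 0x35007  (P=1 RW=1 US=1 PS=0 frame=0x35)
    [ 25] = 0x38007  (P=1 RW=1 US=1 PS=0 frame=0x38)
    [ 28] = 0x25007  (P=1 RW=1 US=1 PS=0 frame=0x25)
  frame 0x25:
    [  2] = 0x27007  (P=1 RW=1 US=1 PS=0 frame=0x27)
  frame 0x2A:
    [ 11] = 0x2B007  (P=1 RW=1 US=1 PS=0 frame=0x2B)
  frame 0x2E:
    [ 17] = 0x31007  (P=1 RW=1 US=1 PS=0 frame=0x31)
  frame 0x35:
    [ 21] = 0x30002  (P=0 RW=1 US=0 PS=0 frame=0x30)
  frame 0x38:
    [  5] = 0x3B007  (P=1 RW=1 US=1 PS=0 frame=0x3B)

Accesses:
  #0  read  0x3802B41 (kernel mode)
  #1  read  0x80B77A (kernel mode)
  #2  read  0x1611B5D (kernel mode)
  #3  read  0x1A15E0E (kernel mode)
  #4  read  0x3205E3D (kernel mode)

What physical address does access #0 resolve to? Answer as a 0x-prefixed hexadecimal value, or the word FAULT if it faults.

Walk each access:
#0 VA=0x3802B41 (r,kernel):
  L0 @0x23[28] → 0x25007  P=1,RW=1,US=1,PS=0
  L1 @0x25[2] → 0x27007  P=1,RW=1,US=1,PS=0
  ✓ 0x27B41  — 2 lookups
#1 VA=0x80B77A (r,kernel):
  L0 @0x23[4] → 0x2A007  P=1,RW=1,US=1,PS=0
  L1 @0x2A[11] → 0x2B007  P=1,RW=1,US=1,PS=0
  ✓ 0x2B77A  — 2 lookups
#2 VA=0x1611B5D (r,kernel):
  L0 @0x23[11] → 0x2E007  P=1,RW=1,US=1,PS=0
  L1 @0x2E[17] → 0x31007  P=1,RW=1,US=1,PS=0
  ✓ 0x31B5D  — 2 lookups
#3 VA=0x1A15E0E (r,kernel):
  L0 @0x23[13] → 0x35007  P=1,RW=1,US=1,PS=0
  L1 @0x35[21] → 0x30002  P=0,RW=1,US=0,PS=0
  → PAGE_NOT_PRESENT  (2 entries read)
#4 VA=0x3205E3D (r,kernel):
  L0 @0x23[25] → 0x38007  P=1,RW=1,US=1,PS=0
  L1 @0x38[5] → 0x3B007  P=1,RW=1,US=1,PS=0
  ✓ 0x3BE3D  — 2 lookups

Access #0 PA: 0x27B41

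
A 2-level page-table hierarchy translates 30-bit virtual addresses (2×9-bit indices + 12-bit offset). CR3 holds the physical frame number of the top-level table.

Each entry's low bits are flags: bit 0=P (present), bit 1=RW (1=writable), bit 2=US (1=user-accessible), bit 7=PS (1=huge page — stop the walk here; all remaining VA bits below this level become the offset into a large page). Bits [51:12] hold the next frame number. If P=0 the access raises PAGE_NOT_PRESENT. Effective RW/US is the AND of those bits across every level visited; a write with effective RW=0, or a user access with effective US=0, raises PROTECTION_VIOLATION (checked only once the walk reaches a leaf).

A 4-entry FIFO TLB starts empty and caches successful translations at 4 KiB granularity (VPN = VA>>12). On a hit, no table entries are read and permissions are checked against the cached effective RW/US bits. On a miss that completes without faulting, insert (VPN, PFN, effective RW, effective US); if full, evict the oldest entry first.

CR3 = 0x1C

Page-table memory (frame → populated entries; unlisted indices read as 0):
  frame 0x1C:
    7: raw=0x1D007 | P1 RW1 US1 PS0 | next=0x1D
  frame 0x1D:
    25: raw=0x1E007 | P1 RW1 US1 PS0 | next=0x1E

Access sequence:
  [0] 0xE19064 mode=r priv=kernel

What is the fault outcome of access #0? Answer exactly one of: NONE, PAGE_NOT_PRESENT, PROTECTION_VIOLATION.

Trace:
#0 VA=0xE19064 (r,kernel):
  L0: frame=0x1C idx=7 entry=0x1D007 [P=1 RW=1 US=1 PS=0]
  L1: frame=0x1D idx=25 entry=0x1E007 [P=1 RW=1 US=1 PS=0]
  → PA=0x1E064  (2 entries read)

Access #0 fault: NONE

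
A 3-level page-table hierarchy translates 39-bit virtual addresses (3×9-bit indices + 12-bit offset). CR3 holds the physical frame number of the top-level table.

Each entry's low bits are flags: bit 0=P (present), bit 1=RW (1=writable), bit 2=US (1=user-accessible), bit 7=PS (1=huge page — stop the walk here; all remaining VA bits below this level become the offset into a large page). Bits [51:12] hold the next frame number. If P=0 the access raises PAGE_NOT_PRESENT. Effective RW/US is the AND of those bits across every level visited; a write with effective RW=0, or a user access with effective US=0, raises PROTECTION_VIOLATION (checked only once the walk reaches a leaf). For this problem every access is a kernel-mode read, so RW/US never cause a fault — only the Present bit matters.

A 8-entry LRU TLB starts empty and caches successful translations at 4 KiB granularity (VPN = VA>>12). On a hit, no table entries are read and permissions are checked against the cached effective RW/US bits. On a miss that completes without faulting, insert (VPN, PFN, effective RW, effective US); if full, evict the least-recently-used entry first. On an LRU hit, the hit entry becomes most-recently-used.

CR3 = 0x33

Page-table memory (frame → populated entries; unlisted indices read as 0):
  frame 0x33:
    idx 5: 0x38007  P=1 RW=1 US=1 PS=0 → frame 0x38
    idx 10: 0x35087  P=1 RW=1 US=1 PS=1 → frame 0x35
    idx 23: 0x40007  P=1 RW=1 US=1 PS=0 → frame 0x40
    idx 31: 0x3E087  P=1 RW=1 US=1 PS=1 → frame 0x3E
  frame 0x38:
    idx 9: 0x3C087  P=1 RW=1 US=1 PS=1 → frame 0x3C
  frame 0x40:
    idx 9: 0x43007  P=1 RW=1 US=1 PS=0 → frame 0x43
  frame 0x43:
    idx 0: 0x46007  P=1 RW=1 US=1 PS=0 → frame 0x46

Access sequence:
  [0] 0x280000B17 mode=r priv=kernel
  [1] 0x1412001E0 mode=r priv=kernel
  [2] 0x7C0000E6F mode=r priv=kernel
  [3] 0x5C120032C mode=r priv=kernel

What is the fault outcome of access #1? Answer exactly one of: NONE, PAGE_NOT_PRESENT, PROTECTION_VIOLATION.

Trace:
#0 VA=0x280000B17 (r,kernel):
  L0 @0x33[10] → 0x35087  P=1,RW=1,US=1,PS=1
  → PA=0x35B17 (huge @L0)  (1 entries read)
#1 VA=0x1412001E0 (r,kernel):
  L0 @0x33[5] → 0x38007  P=1,RW=1,US=1,PS=0
  L1 @0x38[9] → 0x3C087  P=1,RW=1,US=1,PS=1
  → PA=0x3C1E0 (huge @L1)  (2 entries read)
#2 VA=0x7C0000E6F (r,kernel):
  L0 @0x33[31] → 0x3E087  P=1,RW=1,US=1,PS=1
  → PA=0x3EE6F (huge @L0)  (1 entries read)
#3 VA=0x5C120032C (r,kernel):
  L0 @0x33[23] → 0x40007  P=1,RW=1,US=1,PS=0
  L1 @0x40[9] → 0x43007  P=1,RW=1,US=1,PS=0
  L2 @0x43[0] → 0x46007  P=1,RW=1,US=1,PS=0
  → PA=0x4632C  (3 entries read)

Access #1 fault: NONE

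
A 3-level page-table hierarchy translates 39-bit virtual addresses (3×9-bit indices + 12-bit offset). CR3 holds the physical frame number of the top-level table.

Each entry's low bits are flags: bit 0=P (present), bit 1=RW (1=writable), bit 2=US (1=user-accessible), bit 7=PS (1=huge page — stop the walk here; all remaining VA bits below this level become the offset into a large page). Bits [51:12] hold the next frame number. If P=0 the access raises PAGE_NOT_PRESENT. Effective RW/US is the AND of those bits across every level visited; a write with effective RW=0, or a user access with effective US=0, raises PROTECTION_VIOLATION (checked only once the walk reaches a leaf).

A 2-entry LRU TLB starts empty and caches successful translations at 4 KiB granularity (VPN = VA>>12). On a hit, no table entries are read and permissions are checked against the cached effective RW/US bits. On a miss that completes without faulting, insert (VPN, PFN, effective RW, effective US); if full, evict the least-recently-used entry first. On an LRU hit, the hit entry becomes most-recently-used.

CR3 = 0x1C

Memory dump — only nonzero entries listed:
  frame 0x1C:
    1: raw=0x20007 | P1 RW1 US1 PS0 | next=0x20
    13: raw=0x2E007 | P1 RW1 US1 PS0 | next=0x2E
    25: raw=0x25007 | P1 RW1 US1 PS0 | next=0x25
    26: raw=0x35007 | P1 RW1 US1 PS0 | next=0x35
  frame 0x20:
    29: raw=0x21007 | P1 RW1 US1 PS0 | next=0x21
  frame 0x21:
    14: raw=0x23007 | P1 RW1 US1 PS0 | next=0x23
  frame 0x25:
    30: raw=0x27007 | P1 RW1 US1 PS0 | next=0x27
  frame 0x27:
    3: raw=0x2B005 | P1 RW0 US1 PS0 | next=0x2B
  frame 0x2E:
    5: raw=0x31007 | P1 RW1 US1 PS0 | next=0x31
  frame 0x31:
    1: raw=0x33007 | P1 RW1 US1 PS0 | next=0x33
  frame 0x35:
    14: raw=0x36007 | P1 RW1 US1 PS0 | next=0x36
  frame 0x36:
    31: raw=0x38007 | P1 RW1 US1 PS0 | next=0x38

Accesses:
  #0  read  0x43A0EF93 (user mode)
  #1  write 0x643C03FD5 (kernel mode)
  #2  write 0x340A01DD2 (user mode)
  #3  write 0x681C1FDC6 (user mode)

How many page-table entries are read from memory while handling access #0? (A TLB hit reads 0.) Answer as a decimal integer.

Per-access translation:
#0 VA=0x43A0EF93 (r,user):
  L0 @0x1C[1] → 0x20007  P=1,RW=1,US=1,PS=0
  L1 @0x20[29] → 0x21007  P=1,RW=1,US=1,PS=0
  L2 @0x21[14] → 0x23007  P=1,RW=1,US=1,PS=0
  ✓ 0x23F93  — 3 lookups
#1 VA=0x643C03FD5 (w,kernel):
  L0 @0x1C[25] → 0x25007  P=1,RW=1,US=1,PS=0
  L1 @0x25[30] → 0x27007  P=1,RW=1,US=1,PS=0
  L2 @0x27[3] → 0x2B005  P=1,RW=0,US=1,PS=0
  ⇒ fault: PROTECTION_VIOLATION  — 3 lookups
#2 VA=0x340A01DD2 (w,user):
  L0 @0x1C[13] → 0x2E007  P=1,RW=1,US=1,PS=0
  L1 @0x2E[5] → 0x31007  P=1,RW=1,US=1,PS=0
  L2 @0x31[1] → 0x33007  P=1,RW=1,US=1,PS=0
  ✓ 0x33DD2  — 3 lookups
#3 VA=0x681C1FDC6 (w,user):
  L0 @0x1C[26] → 0x35007  P=1,RW=1,US=1,PS=0
  L1 @0x35[14] → 0x36007  P=1,RW=1,US=1,PS=0
  L2 @0x36[31] → 0x38007  P=1,RW=1,US=1,PS=0
  ✓ 0x38DC6  — 3 lookups

Entries read for #0: 3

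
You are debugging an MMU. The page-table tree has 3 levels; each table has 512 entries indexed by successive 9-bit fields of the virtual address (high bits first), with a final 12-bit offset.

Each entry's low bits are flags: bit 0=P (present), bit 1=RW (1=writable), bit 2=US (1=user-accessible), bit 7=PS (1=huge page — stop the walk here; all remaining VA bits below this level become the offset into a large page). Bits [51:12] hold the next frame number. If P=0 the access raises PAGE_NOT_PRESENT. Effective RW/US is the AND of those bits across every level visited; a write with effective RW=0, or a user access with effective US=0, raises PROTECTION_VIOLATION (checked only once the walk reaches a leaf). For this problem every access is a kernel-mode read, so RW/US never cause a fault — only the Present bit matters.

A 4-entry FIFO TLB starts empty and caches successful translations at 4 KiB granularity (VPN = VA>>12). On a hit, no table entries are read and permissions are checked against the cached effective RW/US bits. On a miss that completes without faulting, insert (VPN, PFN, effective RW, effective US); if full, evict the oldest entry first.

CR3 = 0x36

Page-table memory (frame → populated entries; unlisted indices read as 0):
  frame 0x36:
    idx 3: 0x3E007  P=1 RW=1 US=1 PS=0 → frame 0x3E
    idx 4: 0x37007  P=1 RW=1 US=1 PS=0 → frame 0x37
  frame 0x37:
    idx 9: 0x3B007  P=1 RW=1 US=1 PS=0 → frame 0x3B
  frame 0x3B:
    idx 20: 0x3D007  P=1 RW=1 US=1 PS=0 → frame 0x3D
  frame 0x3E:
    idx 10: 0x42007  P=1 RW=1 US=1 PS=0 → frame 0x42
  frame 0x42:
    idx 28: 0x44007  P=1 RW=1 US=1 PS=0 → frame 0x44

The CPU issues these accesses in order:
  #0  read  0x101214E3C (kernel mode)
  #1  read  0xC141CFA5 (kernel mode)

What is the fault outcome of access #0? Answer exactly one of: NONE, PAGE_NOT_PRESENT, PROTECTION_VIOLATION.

Trace:
#0 VA=0x101214E3C (r,kernel):
  [0] read 0x36 idx=4: raw=0x37007 flags P=1 W=1 U=1 S=0
  [1] read 0x37 idx=9: raw=0x3B007 flags P=1 W=1 U=1 S=0
  [2] read 0x3B idx=20: raw=0x3D007 flags P=1 W=1 U=1 S=0
  ⇒ phys 0x3DE3C  [3 reads]
#1 VA=0xC141CFA5 (r,kernel):
  [0] read 0x36 idx=3: raw=0x3E007 flags P=1 W=1 U=1 S=0
  [1] read 0x3E idx=10: raw=0x42007 flags P=1 W=1 U=1 S=0
  [2] read 0x42 idx=28: raw=0x44007 flags P=1 W=1 U=1 S=0
  ⇒ phys 0x44FA5  [3 reads]

Access #0 fault: NONE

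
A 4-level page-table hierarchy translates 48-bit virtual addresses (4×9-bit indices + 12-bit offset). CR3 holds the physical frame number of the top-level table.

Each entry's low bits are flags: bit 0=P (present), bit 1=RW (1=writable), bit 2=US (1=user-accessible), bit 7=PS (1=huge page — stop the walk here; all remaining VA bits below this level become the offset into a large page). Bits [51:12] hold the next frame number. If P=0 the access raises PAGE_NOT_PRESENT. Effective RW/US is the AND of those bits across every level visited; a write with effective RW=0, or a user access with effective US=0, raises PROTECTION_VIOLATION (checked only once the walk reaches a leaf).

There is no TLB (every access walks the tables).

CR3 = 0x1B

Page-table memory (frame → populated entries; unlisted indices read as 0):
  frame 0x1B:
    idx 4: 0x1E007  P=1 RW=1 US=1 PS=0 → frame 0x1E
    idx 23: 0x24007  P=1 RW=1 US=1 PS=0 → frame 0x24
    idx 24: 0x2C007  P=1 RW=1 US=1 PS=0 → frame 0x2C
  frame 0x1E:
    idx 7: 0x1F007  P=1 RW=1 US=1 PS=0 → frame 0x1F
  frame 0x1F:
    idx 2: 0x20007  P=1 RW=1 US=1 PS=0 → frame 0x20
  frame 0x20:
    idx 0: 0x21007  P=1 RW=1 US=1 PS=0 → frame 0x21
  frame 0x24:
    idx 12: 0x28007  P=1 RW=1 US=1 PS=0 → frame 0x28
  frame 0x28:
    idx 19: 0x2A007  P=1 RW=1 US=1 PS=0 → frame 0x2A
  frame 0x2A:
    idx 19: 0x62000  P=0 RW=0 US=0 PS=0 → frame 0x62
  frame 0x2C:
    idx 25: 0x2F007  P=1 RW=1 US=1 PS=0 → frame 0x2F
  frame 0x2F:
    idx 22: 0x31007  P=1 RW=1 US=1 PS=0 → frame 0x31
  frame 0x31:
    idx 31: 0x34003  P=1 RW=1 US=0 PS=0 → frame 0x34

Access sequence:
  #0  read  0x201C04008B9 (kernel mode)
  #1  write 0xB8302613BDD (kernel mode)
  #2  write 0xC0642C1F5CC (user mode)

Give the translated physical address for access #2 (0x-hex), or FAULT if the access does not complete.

Trace:
#0 VA=0x201C04008B9 (r,kernel):
  L0 @0x1B[4] → 0x1E007  P=1,RW=1,US=1,PS=0
  L1 @0x1E[7] → 0x1F007  P=1,RW=1,US=1,PS=0
  L2 @0x1F[2] → 0x20007  P=1,RW=1,US=1,PS=0
  L3 @0x20[0] → 0x21007  P=1,RW=1,US=1,PS=0
  ✓ 0x218B9  — 4 lookups
#1 VA=0xB8302613BDD (w,kernel):
  L0 @0x1B[23] → 0x24007  P=1,RW=1,US=1,PS=0
  L1 @0x24[12] → 0x28007  P=1,RW=1,US=1,PS=0
  L2 @0x28[19] → 0x2A007  P=1,RW=1,US=1,PS=0
  L3 @0x2A[19] → 0x62000  P=0,RW=0,US=0,PS=0
  → PAGE_NOT_PRESENT  (4 entries read)
#2 VA=0xC0642C1F5CC (w,user):
  L0 @0x1B[24] → 0x2C007  P=1,RW=1,US=1,PS=0
  L1 @0x2C[25] → 0x2F007  P=1,RW=1,US=1,PS=0
  L2 @0x2F[22] → 0x31007  P=1,RW=1,US=1,PS=0
  L3 @0x31[31] → 0x34003  P=1,RW=1,US=0,PS=0
  → PROTECTION_VIOLATION  (4 entries read)

Access #2 PA: FAULT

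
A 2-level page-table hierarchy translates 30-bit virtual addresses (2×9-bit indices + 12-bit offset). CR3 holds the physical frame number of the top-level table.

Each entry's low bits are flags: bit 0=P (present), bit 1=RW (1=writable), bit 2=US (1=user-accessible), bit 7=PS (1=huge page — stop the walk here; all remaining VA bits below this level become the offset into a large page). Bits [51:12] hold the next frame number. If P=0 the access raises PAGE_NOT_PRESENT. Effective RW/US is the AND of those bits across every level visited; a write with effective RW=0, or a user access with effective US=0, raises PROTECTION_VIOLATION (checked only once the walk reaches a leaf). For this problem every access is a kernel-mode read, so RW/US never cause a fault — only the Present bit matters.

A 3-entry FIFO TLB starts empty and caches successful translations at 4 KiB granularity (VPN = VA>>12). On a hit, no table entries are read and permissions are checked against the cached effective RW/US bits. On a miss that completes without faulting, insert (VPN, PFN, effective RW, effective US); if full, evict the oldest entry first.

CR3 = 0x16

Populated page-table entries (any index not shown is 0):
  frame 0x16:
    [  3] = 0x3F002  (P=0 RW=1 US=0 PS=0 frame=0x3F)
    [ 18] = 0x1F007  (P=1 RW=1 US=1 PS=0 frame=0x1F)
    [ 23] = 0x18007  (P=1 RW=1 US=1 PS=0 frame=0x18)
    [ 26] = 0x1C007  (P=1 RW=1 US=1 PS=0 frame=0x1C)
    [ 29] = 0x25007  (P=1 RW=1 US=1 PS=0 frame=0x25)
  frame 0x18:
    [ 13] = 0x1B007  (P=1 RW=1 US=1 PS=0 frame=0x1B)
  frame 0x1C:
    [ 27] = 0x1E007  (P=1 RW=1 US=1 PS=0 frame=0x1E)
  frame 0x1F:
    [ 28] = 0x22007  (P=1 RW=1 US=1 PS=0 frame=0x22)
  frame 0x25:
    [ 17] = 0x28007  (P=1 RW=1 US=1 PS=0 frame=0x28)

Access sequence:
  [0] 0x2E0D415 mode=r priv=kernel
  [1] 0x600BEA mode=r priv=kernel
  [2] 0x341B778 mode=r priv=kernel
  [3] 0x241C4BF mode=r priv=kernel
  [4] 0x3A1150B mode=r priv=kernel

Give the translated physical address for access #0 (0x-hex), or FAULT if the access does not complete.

Per-access translation:
#0 VA=0x2E0D415 (r,kernel):
  [0] read 0x16 idx=23: raw=0x18007 flags P=1 W=1 U=1 S=0
  [1] read 0x18 idx=13: raw=0x1B007 flags P=1 W=1 U=1 S=0
  → PA=0x1B415  (2 entries read)
#1 VA=0x600BEA (r,kernel):
  [0] read 0x16 idx=3: raw=0x3F002 flags P=0 W=1 U=0 S=0
  ⇒ fault: PAGE_NOT_PRESENT  — 1 lookups
#2 VA=0x341B778 (r,kernel):
  [0] read 0x16 idx=26: raw=0x1C007 flags P=1 W=1 U=1 S=0
  [1] read 0x1C idx=27: raw=0x1E007 flags P=1 W=1 U=1 S=0
  → PA=0x1E778  (2 entries read)
#3 VA=0x241C4BF (r,kernel):
  [0] read 0x16 idx=18: raw=0x1F007 flags P=1 W=1 U=1 S=0
  [1] read 0x1F idx=28: raw=0x22007 flags P=1 W=1 U=1 S=0
  → PA=0x224BF  (2 entries read)
#4 VA=0x3A1150B (r,kernel):
  [0] read 0x16 idx=29: raw=0x25007 flags P=1 W=1 U=1 S=0
  [1] read 0x25 idx=17: raw=0x28007 flags P=1 W=1 U=1 S=0
  → PA=0x2850B  (2 entries read)

Access #0 PA: 0x1B415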